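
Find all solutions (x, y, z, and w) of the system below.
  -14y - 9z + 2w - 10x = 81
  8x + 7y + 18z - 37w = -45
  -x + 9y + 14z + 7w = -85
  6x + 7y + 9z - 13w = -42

infinitely many solutions

Row-reduce:
R1 ← R1 / (-10).
R2 ← R2 − 8·R1.
R3 ← R3 + 1·R1.
R4 ← R4 − 6·R1.
R2 ← R2 / (-21/5).
R1 ← R1 − 7/5·R2.
R3 ← R3 − 52/5·R2.
R4 ← R4 + 7/5·R2.
R3 ← R3 / (583/14).
R1 ← R1 − 9/2·R3.
R2 ← R2 + 18/7·R3.
Rank is 3 with 4 unknowns, leaving w free.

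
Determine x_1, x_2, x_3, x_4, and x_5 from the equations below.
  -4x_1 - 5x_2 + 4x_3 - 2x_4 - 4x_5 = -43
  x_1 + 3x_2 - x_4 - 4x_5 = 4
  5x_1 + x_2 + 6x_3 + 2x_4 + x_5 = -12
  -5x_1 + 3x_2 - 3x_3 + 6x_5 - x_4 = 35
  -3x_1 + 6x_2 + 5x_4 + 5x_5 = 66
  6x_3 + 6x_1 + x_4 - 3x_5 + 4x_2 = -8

Row-reduce the augmented matrix:
R1 ← R1 / (-4).
R2 ← R2 − 1·R1.
R3 ← R3 − 5·R1.
R4 ← R4 + 5·R1.
R5 ← R5 + 3·R1.
R6 ← R6 − 6·R1.
R2 ← R2 / (7/4).
R1 ← R1 − 5/4·R2.
R3 ← R3 + 21/4·R2.
R4 ← R4 − 37/4·R2.
R5 ← R5 − 39/4·R2.
R6 ← R6 + 7/2·R2.
R3 ← R3 / (14).
R1 ← R1 + 12/7·R3.
R2 ← R2 − 4/7·R3.
R4 ← R4 + 93/7·R3.
R5 ← R5 + 60/7·R3.
R6 ← R6 − 14·R3.
R4 ← R4 / (459/98).
R1 ← R1 − 47/49·R4.
R2 ← R2 + 32/49·R4.
R3 ← R3 + 5/14·R4.
R5 ← R5 − 578/49·R4.
R5 ← R5 / (-665/27).
R1 ← R1 + 793/459·R5.
R2 ← R2 − 286/459·R5.
R3 ← R3 − 56/459·R5.
R4 ← R4 − 1901/459·R5.
R6 reduces to 0 = 0, so the extra equation is consistent.
Reading off the reduced rows gives x_1 = -2, x_2 = 5, x_3 = -3, x_4 = 5, x_5 = 1.

x_1 = -2, x_2 = 5, x_3 = -3, x_4 = 5, x_5 = 1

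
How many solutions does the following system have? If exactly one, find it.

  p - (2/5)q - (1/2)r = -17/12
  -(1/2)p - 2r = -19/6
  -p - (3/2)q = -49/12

p = 1/3, q = 5/2, r = 3/2

Row-reduce the augmented matrix:
R2 ← R2 + 1/2·R1.
R3 ← R3 + 1·R1.
R2 ← R2 / (-1/5).
R1 ← R1 + 2/5·R2.
R3 ← R3 + 19/10·R2.
R3 ← R3 / (167/8).
R1 ← R1 − 4·R3.
R2 ← R2 − 45/4·R3.
Reading off the reduced rows gives p = 1/3, q = 5/2, r = 3/2.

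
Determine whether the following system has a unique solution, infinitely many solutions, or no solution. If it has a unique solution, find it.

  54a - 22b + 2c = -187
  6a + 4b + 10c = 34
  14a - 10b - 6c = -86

no solution

Row-reduce:
R1 ← R1 / (54).
R2 ← R2 − 6·R1.
R3 ← R3 − 14·R1.
R2 ← R2 / (58/9).
R1 ← R1 + 11/27·R2.
R3 ← R3 + 116/27·R2.
Row 3 reduces to 0 = -1, a contradiction. The system is inconsistent.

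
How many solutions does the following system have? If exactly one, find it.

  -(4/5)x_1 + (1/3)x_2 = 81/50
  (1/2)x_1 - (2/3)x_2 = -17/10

Row-reduce the augmented matrix:
R1 ← R1 / (-4/5).
R2 ← R2 − 1/2·R1.
R2 ← R2 / (-11/24).
R1 ← R1 + 5/12·R2.
Reading off the reduced rows gives x_1 = -7/5, x_2 = 3/2.

x_1 = -7/5, x_2 = 3/2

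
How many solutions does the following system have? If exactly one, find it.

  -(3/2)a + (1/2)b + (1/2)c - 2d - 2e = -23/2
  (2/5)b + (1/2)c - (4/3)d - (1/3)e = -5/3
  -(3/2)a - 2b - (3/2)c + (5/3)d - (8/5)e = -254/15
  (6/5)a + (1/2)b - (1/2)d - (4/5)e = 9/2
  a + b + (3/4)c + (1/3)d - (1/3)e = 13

Row-reduce the augmented matrix:
R1 ← R1 / (-3/2).
R3 ← R3 + 3/2·R1.
R4 ← R4 − 6/5·R1.
R5 ← R5 − 1·R1.
R2 ← R2 / (2/5).
R1 ← R1 + 1/3·R2.
R3 ← R3 + 5/2·R2.
R4 ← R4 − 9/10·R2.
R5 ← R5 − 4/3·R2.
R3 ← R3 / (9/8).
R1 ← R1 − 1/12·R3.
R2 ← R2 − 5/4·R3.
R4 ← R4 + 29/40·R3.
R5 ← R5 + 7/12·R3.
R4 ← R4 / (-569/270).
R1 ← R1 − 46/81·R4.
R2 ← R2 − 50/27·R4.
R3 ← R3 + 112/27·R4.
R5 ← R5 − 83/81·R4.
R5 ← R5 / (-28249/10242).
R1 ← R1 − 2270/5121·R5.
R2 ← R2 + 2332/1707·R5.
R3 ← R3 − 11058/2845·R5.
R4 ← R4 − 3692/2845·R5.
Reading off the reduced rows gives a = 4, b = 5, c = 4, d = 4, e = 1.

a = 4, b = 5, c = 4, d = 4, e = 1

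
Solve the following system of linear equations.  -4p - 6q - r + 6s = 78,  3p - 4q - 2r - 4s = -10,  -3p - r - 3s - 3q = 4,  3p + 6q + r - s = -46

p = -2, q = -6, r = 2, s = 6

Row-reduce the augmented matrix:
R1 ← R1 / (-4).
R2 ← R2 − 3·R1.
R3 ← R3 + 3·R1.
R4 ← R4 − 3·R1.
R2 ← R2 / (-17/2).
R1 ← R1 − 3/2·R2.
R3 ← R3 − 3/2·R2.
R4 ← R4 − 3/2·R2.
R3 ← R3 / (-25/34).
R1 ← R1 + 4/17·R3.
R2 ← R2 − 11/34·R3.
R4 ← R4 + 4/17·R3.
R4 ← R4 / (149/25).
R1 ← R1 − 24/25·R4.
R2 ← R2 + 83/25·R4.
R3 ← R3 − 252/25·R4.
Reading off the reduced rows gives p = -2, q = -6, r = 2, s = 6.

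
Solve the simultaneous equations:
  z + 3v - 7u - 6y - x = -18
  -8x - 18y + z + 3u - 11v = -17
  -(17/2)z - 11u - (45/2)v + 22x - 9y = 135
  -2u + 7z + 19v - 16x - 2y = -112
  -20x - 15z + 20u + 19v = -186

Row-reduce:
R1 ← R1 / (-1).
R2 ← R2 + 8·R1.
R3 ← R3 − 22·R1.
R4 ← R4 + 16·R1.
R5 ← R5 + 20·R1.
R2 ← R2 / (30).
R1 ← R1 − 6·R2.
R3 ← R3 + 141·R2.
R4 ← R4 − 94·R2.
R5 ← R5 − 120·R2.
R3 ← R3 / (-97/5).
R1 ← R1 − 2/5·R3.
R2 ← R2 + 7/30·R3.
R4 ← R4 − 194/15·R3.
R5 ← R5 + 7·R3.
Swap R4 and R5.
R4 ← R4 / (-22605/194).
R1 ← R1 + 241/97·R4.
R2 ← R2 − 239/388·R4.
R3 ← R3 + 1123/194·R4.
Row 5 reduces to 0 = 2, a contradiction. The system is inconsistent.

no solution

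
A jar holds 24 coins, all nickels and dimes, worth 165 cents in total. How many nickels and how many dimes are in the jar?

nickels: 15, dimes: 9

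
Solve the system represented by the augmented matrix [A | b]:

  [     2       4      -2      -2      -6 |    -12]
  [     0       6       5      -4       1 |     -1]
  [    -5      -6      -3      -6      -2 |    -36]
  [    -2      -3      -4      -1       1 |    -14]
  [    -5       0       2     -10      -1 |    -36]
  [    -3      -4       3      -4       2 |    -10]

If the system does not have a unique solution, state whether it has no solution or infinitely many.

Row-reduce:
R1 ← R1 / (2).
R3 ← R3 + 5·R1.
R4 ← R4 + 2·R1.
R5 ← R5 + 5·R1.
R6 ← R6 + 3·R1.
R2 ← R2 / (6).
R1 ← R1 − 2·R2.
R3 ← R3 − 4·R2.
R4 ← R4 − 1·R2.
R5 ← R5 − 10·R2.
R6 ← R6 − 2·R2.
R3 ← R3 / (-34/3).
R1 ← R1 + 8/3·R3.
R2 ← R2 − 5/6·R3.
R4 ← R4 + 41/6·R3.
R5 ← R5 + 34/3·R3.
R6 ← R6 + 5/3·R3.
R4 ← R4 / (183/68).
R1 ← R1 − 39/17·R4.
R2 ← R2 + 87/68·R4.
R3 ← R3 − 25/34·R4.
R6 ← R6 + 151/34·R4.
Swap R5 and R6.
R5 ← R5 / (790/183).
R1 ← R1 + 235/61·R5.
R2 ← R2 − 90/61·R5.
R3 ← R3 − 11/183·R5.
R4 ← R4 − 373/183·R5.
Row 6 reduces to 0 = 1, a contradiction. The system is inconsistent.

no solution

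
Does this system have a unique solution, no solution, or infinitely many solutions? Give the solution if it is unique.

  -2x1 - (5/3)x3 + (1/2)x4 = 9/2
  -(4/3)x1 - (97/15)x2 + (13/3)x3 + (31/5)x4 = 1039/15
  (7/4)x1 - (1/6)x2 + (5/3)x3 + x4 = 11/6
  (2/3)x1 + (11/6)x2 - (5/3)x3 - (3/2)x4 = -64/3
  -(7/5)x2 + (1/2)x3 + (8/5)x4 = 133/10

Row-reduce the augmented matrix:
R1 ← R1 / (-2).
R2 ← R2 + 4/3·R1.
R3 ← R3 − 7/4·R1.
R4 ← R4 − 2/3·R1.
R2 ← R2 / (-97/15).
R3 ← R3 + 1/6·R2.
R4 ← R4 − 11/6·R2.
R5 ← R5 + 7/5·R2.
R3 ← R3 / (475/6984).
R1 ← R1 − 5/6·R3.
R2 ← R2 + 245/291·R3.
R4 ← R4 + 395/582·R3.
R5 ← R5 + 395/582·R3.
R4 ← R4 / (5003/380).
R1 ← R1 + 1521/95·R4.
R2 ← R2 − 2853/190·R4.
R3 ← R3 − 17967/950·R4.
R5 ← R5 − 5003/380·R4.
R5 reduces to 0 = 0, so the extra equation is consistent.
Reading off the reduced rows gives x1 = -4, x2 = -5, x3 = 3, x4 = 3.

x1 = -4, x2 = -5, x3 = 3, x4 = 3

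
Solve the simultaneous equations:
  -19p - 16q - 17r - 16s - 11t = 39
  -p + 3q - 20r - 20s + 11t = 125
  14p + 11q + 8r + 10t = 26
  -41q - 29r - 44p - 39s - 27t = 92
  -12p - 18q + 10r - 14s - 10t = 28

Row-reduce:
R1 ← R1 / (-19).
R2 ← R2 + 1·R1.
R3 ← R3 − 14·R1.
R4 ← R4 + 44·R1.
R5 ← R5 + 12·R1.
R2 ← R2 / (73/19).
R1 ← R1 − 16/19·R2.
R3 ← R3 + 15/19·R2.
R4 ← R4 + 75/19·R2.
R5 ← R5 + 150/19·R2.
R3 ← R3 / (-617/73).
R1 ← R1 − 371/73·R3.
R2 ← R2 + 363/73·R3.
R4 ← R4 + 676/73·R3.
R5 ← R5 + 1352/73·R3.
R4 ← R4 / (-2715/617).
R1 ← R1 + 2724/617·R4.
R2 ← R2 − 2632/617·R4.
R3 ← R3 − 1148/617·R4.
R5 ← R5 + 5430/617·R4.
Rank is 4 with 5 unknowns, leaving t free.

infinitely many solutions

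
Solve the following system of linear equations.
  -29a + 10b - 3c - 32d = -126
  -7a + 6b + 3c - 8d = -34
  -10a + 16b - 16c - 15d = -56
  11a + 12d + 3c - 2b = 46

Row-reduce:
R1 ← R1 / (-29).
R2 ← R2 + 7·R1.
R3 ← R3 + 10·R1.
R4 ← R4 − 11·R1.
R2 ← R2 / (104/29).
R1 ← R1 + 10/29·R2.
R3 ← R3 − 364/29·R2.
R4 ← R4 − 52/29·R2.
R3 ← R3 / (-28).
R1 ← R1 − 6/13·R3.
R2 ← R2 − 27/26·R3.
Rank is 3 with 4 unknowns, leaving d free.

infinitely many solutions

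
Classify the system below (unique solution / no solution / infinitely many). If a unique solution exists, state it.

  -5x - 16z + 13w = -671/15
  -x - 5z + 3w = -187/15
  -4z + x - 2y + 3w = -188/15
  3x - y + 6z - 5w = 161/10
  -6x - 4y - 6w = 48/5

x = -1/3, y = 1/2, z = 8/5, w = -8/5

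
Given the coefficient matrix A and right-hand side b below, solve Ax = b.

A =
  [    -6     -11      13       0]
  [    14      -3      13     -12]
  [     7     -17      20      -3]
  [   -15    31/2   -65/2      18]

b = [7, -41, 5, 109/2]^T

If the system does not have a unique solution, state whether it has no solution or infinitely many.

infinitely many solutions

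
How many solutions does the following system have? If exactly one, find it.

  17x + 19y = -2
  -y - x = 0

From equation 2: x = 0 − y.
Substitute into equation 1 and solve: y = -1.
Then x = 1.

x = 1, y = -1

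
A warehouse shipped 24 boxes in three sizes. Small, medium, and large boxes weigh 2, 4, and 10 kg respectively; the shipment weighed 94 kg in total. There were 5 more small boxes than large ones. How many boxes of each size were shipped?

Let s = small boxes, m = medium boxes, l = large boxes.
  s + m + l = 24
  4m + 10l + 2s = 94
  -l + s = 5
Row-reduce the augmented matrix:
R2 ← R2 − 2·R1.
R3 ← R3 − 1·R1.
R2 ← R2 / (2).
R1 ← R1 − 1·R2.
R3 ← R3 + 1·R2.
R3 ← R3 / (2).
R1 ← R1 + 3·R3.
R2 ← R2 − 4·R3.
Reading off the reduced rows gives s = 7, m = 15, l = 2.

small boxes: 7, medium boxes: 15, large boxes: 2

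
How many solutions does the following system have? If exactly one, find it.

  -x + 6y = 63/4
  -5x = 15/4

From equation 1: x = -63/4 + 6·y.
Substitute into equation 2 and solve: y = 5/2.
Then x = -3/4.

x = -3/4, y = 5/2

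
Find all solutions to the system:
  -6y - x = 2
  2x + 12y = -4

Row-reduce:
R1 ← R1 / (-1).
R2 ← R2 − 2·R1.
Rank is 1 with 2 unknowns, leaving y free.

infinitely many solutions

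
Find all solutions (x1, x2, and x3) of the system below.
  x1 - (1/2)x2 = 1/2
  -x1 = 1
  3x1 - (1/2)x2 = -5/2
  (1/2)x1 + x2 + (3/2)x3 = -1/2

no solution

Row-reduce:
R2 ← R2 + 1·R1.
R3 ← R3 − 3·R1.
R4 ← R4 − 1/2·R1.
R2 ← R2 / (-1/2).
R1 ← R1 + 1/2·R2.
R3 ← R3 − 1·R2.
R4 ← R4 − 5/4·R2.
Swap R3 and R4.
R3 ← R3 / (3/2).
Row 4 reduces to 0 = -1, a contradiction. The system is inconsistent.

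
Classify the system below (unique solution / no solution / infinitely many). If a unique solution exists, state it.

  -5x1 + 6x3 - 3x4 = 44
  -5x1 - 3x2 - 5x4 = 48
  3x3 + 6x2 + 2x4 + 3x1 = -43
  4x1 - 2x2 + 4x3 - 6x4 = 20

x1 = -4, x2 = -6, x3 = 3, x4 = -2

Row-reduce the augmented matrix:
R1 ← R1 / (-5).
R2 ← R2 + 5·R1.
R3 ← R3 − 3·R1.
R4 ← R4 − 4·R1.
R2 ← R2 / (-3).
R3 ← R3 − 6·R2.
R4 ← R4 + 2·R2.
R3 ← R3 / (-27/5).
R1 ← R1 + 6/5·R3.
R2 ← R2 − 2·R3.
R4 ← R4 − 64/5·R3.
R4 ← R4 / (-434/27).
R1 ← R1 − 13/9·R4.
R2 ← R2 + 20/27·R4.
R3 ← R3 − 19/27·R4.
Reading off the reduced rows gives x1 = -4, x2 = -6, x3 = 3, x4 = -2.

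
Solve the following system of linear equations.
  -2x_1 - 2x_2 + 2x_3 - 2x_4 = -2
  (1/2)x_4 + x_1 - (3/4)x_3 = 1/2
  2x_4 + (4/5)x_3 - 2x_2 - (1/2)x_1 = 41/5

Row-reduce:
R1 ← R1 / (-2).
R2 ← R2 − 1·R1.
R3 ← R3 + 1/2·R1.
R2 ← R2 / (-1).
R1 ← R1 − 1·R2.
R3 ← R3 + 3/2·R2.
R3 ← R3 / (-3/40).
R1 ← R1 + 3/4·R3.
R2 ← R2 + 1/4·R3.
Rank is 3 with 4 unknowns, leaving x_4 free.

infinitely many solutions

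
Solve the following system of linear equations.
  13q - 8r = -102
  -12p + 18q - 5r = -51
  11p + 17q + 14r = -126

p = -6, q = -6, r = 3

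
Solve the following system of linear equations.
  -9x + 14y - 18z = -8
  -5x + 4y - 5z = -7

infinitely many solutions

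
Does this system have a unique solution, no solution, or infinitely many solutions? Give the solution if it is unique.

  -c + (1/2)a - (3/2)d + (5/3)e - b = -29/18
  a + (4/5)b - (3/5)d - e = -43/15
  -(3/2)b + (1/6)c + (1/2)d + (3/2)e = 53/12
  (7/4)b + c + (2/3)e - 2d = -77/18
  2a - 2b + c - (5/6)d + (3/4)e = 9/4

a = 1/2, b = -2/3, c = 1, d = 5/2, e = 4/3

Row-reduce the augmented matrix:
R1 ← R1 / (1/2).
R2 ← R2 − 1·R1.
R5 ← R5 − 2·R1.
R2 ← R2 / (14/5).
R1 ← R1 + 2·R2.
R3 ← R3 + 3/2·R2.
R4 ← R4 − 7/4·R2.
R5 ← R5 − 2·R2.
R3 ← R3 / (26/21).
R1 ← R1 + 4/7·R3.
R2 ← R2 − 5/7·R3.
R4 ← R4 + 1/4·R3.
R5 ← R5 − 25/7·R3.
R4 ← R4 / (-653/208).
R1 ← R1 + 6/13·R4.
R2 ← R2 + 9/52·R4.
R3 ← R3 − 75/52·R4.
R5 ← R5 + 265/156·R4.
R5 ← R5 / (-1429/653).
R1 ← R1 + 2401/3918·R5.
R2 ← R2 + 2450/1959·R5.
R3 ← R3 − 1059/1306·R5.
R4 ← R4 + 1335/1306·R5.
Reading off the reduced rows gives a = 1/2, b = -2/3, c = 1, d = 5/2, e = 4/3.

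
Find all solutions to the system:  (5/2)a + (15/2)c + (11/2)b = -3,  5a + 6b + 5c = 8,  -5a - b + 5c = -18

Row-reduce:
R1 ← R1 / (5/2).
R2 ← R2 − 5·R1.
R3 ← R3 + 5·R1.
R2 ← R2 / (-5).
R1 ← R1 − 11/5·R2.
R3 ← R3 − 10·R2.
Row 3 reduces to 0 = 4, a contradiction. The system is inconsistent.

no solution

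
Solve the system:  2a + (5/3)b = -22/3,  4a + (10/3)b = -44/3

infinitely many solutions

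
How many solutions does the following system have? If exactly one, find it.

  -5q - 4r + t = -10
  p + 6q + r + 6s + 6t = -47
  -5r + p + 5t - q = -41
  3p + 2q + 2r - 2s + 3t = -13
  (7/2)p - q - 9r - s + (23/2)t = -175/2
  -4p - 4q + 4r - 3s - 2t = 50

no solution

Row-reduce:
Swap R1 and R2.
R3 ← R3 − 1·R1.
R4 ← R4 − 3·R1.
R5 ← R5 − 7/2·R1.
R6 ← R6 + 4·R1.
R2 ← R2 / (-5).
R1 ← R1 − 6·R2.
R3 ← R3 + 7·R2.
R4 ← R4 + 16·R2.
R5 ← R5 + 22·R2.
R6 ← R6 − 20·R2.
R3 ← R3 / (-2/5).
R1 ← R1 + 19/5·R3.
R2 ← R2 − 4/5·R3.
R4 ← R4 − 59/5·R3.
R5 ← R5 − 51/10·R3.
R6 ← R6 + 8·R3.
R4 ← R4 / (-197).
R1 ← R1 − 63·R4.
R2 ← R2 + 12·R4.
R3 ← R3 − 15·R4.
R5 ← R5 + 197/2·R4.
R6 ← R6 − 141·R4.
Swap R5 and R6.
R5 ← R5 / (2029/197).
R1 ← R1 − 303/197·R5.
R2 ← R2 − 83/197·R5.
R3 ← R3 + 153/197·R5.
R4 ← R4 − 89/197·R5.
Row 6 reduces to 0 = 1, a contradiction. The system is inconsistent.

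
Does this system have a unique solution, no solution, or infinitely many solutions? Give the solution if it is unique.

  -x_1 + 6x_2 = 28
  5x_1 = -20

x_1 = -4, x_2 = 4

From equation 1: x_1 = -28 + 6·x_2.
Substitute into equation 2 and solve: x_2 = 4.
Then x_1 = -4.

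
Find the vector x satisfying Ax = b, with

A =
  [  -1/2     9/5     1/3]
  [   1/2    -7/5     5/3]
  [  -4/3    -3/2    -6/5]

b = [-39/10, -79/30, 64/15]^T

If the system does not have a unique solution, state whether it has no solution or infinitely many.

Row-reduce the augmented matrix:
R1 ← R1 / (-1/2).
R2 ← R2 − 1/2·R1.
R3 ← R3 + 4/3·R1.
R2 ← R2 / (2/5).
R1 ← R1 + 18/5·R2.
R3 ← R3 + 63/10·R2.
R3 ← R3 / (2647/90).
R1 ← R1 − 52/3·R3.
R2 ← R2 − 5·R3.
Reading off the reduced rows gives x_1 = 1, x_2 = -4/3, x_3 = -3.

x_1 = 1, x_2 = -4/3, x_3 = -3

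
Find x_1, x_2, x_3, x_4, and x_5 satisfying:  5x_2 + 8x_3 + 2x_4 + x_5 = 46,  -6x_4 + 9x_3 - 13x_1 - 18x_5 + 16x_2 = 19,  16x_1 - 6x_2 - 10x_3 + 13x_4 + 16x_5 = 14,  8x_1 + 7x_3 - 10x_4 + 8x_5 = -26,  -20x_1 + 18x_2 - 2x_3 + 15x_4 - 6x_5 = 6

x_1 = 3, x_2 = -2, x_3 = 6, x_4 = 6, x_5 = -4

Row-reduce the augmented matrix:
Swap R1 and R2.
R1 ← R1 / (-13).
R3 ← R3 − 16·R1.
R4 ← R4 − 8·R1.
R5 ← R5 + 20·R1.
R2 ← R2 / (5).
R1 ← R1 + 16/13·R2.
R3 ← R3 − 178/13·R2.
R4 ← R4 − 128/13·R2.
R5 ← R5 + 86/13·R2.
R3 ← R3 / (-1354/65).
R1 ← R1 − 83/65·R3.
R2 ← R2 − 8/5·R3.
R4 ← R4 + 209/65·R3.
R5 ← R5 + 342/65·R3.
R4 ← R4 / (-23901/1354).
R1 ← R1 − 1303/1354·R4.
R2 ← R2 − 278/677·R4.
R3 ← R3 + 9/1354·R4.
R5 ← R5 − 18172/677·R4.
R5 ← R5 / (156754/7967).
R1 ← R1 − 7054/7967·R5.
R2 ← R2 + 4529/7967·R5.
R3 ← R3 − 3412/7967·R5.
R4 ← R4 − 1658/7967·R5.
Reading off the reduced rows gives x_1 = 3, x_2 = -2, x_3 = 6, x_4 = 6, x_5 = -4.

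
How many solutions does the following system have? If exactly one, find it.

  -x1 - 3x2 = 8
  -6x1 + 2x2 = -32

Row-reduce the augmented matrix:
R1 ← R1 / (-1).
R2 ← R2 + 6·R1.
R2 ← R2 / (20).
R1 ← R1 − 3·R2.
Reading off the reduced rows gives x1 = 4, x2 = -4.

x1 = 4, x2 = -4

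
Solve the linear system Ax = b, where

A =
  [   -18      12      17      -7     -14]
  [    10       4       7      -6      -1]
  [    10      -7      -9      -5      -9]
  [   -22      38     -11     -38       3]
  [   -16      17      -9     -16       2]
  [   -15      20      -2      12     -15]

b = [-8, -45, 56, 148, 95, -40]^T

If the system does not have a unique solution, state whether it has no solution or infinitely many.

Row-reduce:
R1 ← R1 / (-18).
R2 ← R2 − 10·R1.
R3 ← R3 − 10·R1.
R4 ← R4 + 22·R1.
R5 ← R5 + 16·R1.
R6 ← R6 + 15·R1.
R2 ← R2 / (32/3).
R1 ← R1 + 2/3·R2.
R3 ← R3 + 1/3·R2.
R4 ← R4 − 70/3·R2.
R5 ← R5 − 19/3·R2.
R6 ← R6 − 10·R2.
R3 ← R3 / (23/24).
R1 ← R1 − 1/12·R3.
R2 ← R2 − 37/24·R3.
R4 ← R4 + 271/4·R3.
R5 ← R5 + 271/8·R3.
R6 ← R6 + 379/12·R3.
R4 ← R4 / (-30271/46).
R1 ← R1 − 105/184·R4.
R2 ← R2 − 319/23·R4.
R3 ← R3 + 883/92·R4.
R5 ← R5 + 30271/92·R4.
R6 ← R6 + 50789/184·R4.
Swap R5 and R6.
R5 ← R5 / (-2055937/30271).
R1 ← R1 − 21210/30271·R5.
R2 ← R2 − 61439/30271·R5.
R3 ← R3 + 23751/30271·R5.
R4 ← R4 − 53645/30271·R5.
Row 6 reduces to 0 = -3/2, a contradiction. The system is inconsistent.

no solution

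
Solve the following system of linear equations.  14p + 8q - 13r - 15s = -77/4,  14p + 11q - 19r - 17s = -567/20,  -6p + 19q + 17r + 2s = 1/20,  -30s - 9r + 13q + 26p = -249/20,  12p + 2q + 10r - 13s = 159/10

p = -3/5, q = -6/5, r = 5/4, s = -1

Row-reduce the augmented matrix:
R1 ← R1 / (14).
R2 ← R2 − 14·R1.
R3 ← R3 + 6·R1.
R4 ← R4 − 26·R1.
R5 ← R5 − 12·R1.
R2 ← R2 / (3).
R1 ← R1 − 4/7·R2.
R3 ← R3 − 157/7·R2.
R4 ← R4 + 13/7·R2.
R5 ← R5 + 34/7·R2.
R3 ← R3 / (394/7).
R1 ← R1 − 3/14·R3.
R2 ← R2 + 2·R3.
R4 ← R4 − 80/7·R3.
R5 ← R5 − 80/7·R3.
R4 ← R4 / (-1087/197).
R1 ← R1 + 1727/2364·R4.
R2 ← R2 + 173/591·R4.
R3 ← R3 − 221/1182·R4.
R5 ← R5 + 1087/197·R4.
R5 reduces to 0 = 0, so the extra equation is consistent.
Reading off the reduced rows gives p = -3/5, q = -6/5, r = 5/4, s = -1.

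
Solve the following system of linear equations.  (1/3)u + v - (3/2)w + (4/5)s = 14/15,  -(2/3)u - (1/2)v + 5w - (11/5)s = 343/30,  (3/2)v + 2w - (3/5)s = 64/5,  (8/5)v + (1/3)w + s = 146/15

no solution

Row-reduce:
R1 ← R1 / (1/3).
R2 ← R2 + 2/3·R1.
R2 ← R2 / (3/2).
R1 ← R1 − 3·R2.
R3 ← R3 − 3/2·R2.
R4 ← R4 − 8/5·R2.
Swap R3 and R4.
R3 ← R3 / (-9/5).
R1 ← R1 + 17/2·R3.
R2 ← R2 − 4/3·R3.
Row 4 reduces to 0 = -1/2, a contradiction. The system is inconsistent.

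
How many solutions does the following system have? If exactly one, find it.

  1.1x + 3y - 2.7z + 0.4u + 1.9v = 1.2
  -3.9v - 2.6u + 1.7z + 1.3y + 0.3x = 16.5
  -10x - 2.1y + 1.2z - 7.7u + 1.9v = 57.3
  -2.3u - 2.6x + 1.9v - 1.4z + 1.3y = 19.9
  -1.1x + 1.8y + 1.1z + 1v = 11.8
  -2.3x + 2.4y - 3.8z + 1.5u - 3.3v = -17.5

x = -1, y = 3, z = 3, u = -6, v = 2

Row-reduce the augmented matrix:
R1 ← R1 / (11/10).
R2 ← R2 − 3/10·R1.
R3 ← R3 + 10·R1.
R4 ← R4 + 13/5·R1.
R5 ← R5 + 11/10·R1.
R6 ← R6 + 23/10·R1.
R2 ← R2 / (53/110).
R1 ← R1 − 30/11·R2.
R3 ← R3 − 2769/110·R2.
R4 ← R4 − 923/110·R2.
R5 ← R5 − 24/5·R2.
R6 ← R6 − 477/55·R2.
R3 ← R3 / (-39918/265).
R1 ← R1 + 861/53·R3.
R2 ← R2 − 268/53·R3.
R4 ← R4 + 13306/265·R3.
R5 ← R5 + 6856/265·R3.
R6 ← R6 + 533/10·R3.
Swap R4 and R5.
R4 ← R4 / (125652/33265).
R1 ← R1 − 23209/26612·R4.
R2 ← R2 + 6705/6653·R4.
R3 ← R3 + 24287/26612·R4.
R6 ← R6 − 653761/266120·R4.
Swap R5 and R6.
R5 ← R5 / (-36343539/3350720).
R1 ← R1 + 383339/335072·R5.
R2 ← R2 − 23747/83768·R5.
R3 ← R3 + 234163/335072·R5.
R4 ← R4 − 88191/83768·R5.
R6 reduces to 0 = 0, so the extra equation is consistent.
Reading off the reduced rows gives x = -1, y = 3, z = 3, u = -6, v = 2.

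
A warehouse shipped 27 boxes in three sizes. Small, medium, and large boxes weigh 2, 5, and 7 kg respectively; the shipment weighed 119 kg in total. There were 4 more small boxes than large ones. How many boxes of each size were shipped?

Let s = small boxes, m = medium boxes, l = large boxes.
  m + s + l = 27
  2s + 5m + 7l = 119
  -l + s = 4
Row-reduce the augmented matrix:
R2 ← R2 − 2·R1.
R3 ← R3 − 1·R1.
R2 ← R2 / (3).
R1 ← R1 − 1·R2.
R3 ← R3 + 1·R2.
R3 ← R3 / (-1/3).
R1 ← R1 + 2/3·R3.
R2 ← R2 − 5/3·R3.
Reading off the reduced rows gives s = 8, m = 15, l = 4.

small boxes: 8, medium boxes: 15, large boxes: 4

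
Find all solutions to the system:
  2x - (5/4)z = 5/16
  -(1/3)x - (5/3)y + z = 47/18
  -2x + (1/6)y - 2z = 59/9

x = -5/4, y = -8/3, z = -9/4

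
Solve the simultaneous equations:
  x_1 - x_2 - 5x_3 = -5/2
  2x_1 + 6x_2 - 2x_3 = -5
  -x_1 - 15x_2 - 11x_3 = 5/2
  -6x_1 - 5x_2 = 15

Row-reduce the augmented matrix:
R2 ← R2 − 2·R1.
R3 ← R3 + 1·R1.
R4 ← R4 + 6·R1.
R2 ← R2 / (8).
R1 ← R1 + 1·R2.
R3 ← R3 + 16·R2.
R4 ← R4 + 11·R2.
Swap R3 and R4.
R3 ← R3 / (-19).
R1 ← R1 + 4·R3.
R2 ← R2 − 1·R3.
R4 reduces to 0 = 0, so the extra equation is consistent.
Reading off the reduced rows gives x_1 = -5/2, x_2 = 0, x_3 = 0.

x_1 = -5/2, x_2 = 0, x_3 = 0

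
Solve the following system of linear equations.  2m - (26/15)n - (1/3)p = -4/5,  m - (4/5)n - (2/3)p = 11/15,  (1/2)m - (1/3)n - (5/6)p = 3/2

infinitely many solutions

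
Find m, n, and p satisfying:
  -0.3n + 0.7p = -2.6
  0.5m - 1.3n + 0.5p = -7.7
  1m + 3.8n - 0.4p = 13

m = -3, n = 4, p = -2

Row-reduce the augmented matrix:
Swap R1 and R2.
R1 ← R1 / (1/2).
R3 ← R3 − 1·R1.
R2 ← R2 / (-3/10).
R1 ← R1 + 13/5·R2.
R3 ← R3 − 32/5·R2.
R3 ← R3 / (203/15).
R1 ← R1 + 76/15·R3.
R2 ← R2 + 7/3·R3.
Reading off the reduced rows gives m = -3, n = 4, p = -2.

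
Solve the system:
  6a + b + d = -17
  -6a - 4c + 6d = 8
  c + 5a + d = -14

Row-reduce:
R1 ← R1 / (6).
R2 ← R2 + 6·R1.
R3 ← R3 − 5·R1.
R1 ← R1 − 1/6·R2.
R3 ← R3 + 5/6·R2.
R3 ← R3 / (-7/3).
R1 ← R1 − 2/3·R3.
R2 ← R2 + 4·R3.
Rank is 3 with 4 unknowns, leaving d free.

infinitely many solutions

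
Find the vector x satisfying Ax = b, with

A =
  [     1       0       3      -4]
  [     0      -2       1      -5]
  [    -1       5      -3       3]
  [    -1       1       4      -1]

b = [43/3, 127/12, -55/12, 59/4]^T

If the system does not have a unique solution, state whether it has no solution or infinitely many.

Row-reduce the augmented matrix:
R3 ← R3 + 1·R1.
R4 ← R4 + 1·R1.
R2 ← R2 / (-2).
R3 ← R3 − 5·R2.
R4 ← R4 − 1·R2.
R3 ← R3 / (5/2).
R1 ← R1 − 3·R3.
R2 ← R2 + 1/2·R3.
R4 ← R4 − 15/2·R3.
R4 ← R4 / (33).
R1 ← R1 − 61/5·R4.
R2 ← R2 + 1/5·R4.
R3 ← R3 + 27/5·R4.
Reading off the reduced rows gives x_1 = -5/3, x_2 = 3/2, x_3 = 7/3, x_4 = -9/4.

x_1 = -5/3, x_2 = 3/2, x_3 = 7/3, x_4 = -9/4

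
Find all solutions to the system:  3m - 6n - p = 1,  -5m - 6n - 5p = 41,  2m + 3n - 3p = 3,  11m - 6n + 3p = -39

m = -3, n = -1, p = -4

Row-reduce the augmented matrix:
R1 ← R1 / (3).
R2 ← R2 + 5·R1.
R3 ← R3 − 2·R1.
R4 ← R4 − 11·R1.
R2 ← R2 / (-16).
R1 ← R1 + 2·R2.
R3 ← R3 − 7·R2.
R4 ← R4 − 16·R2.
R3 ← R3 / (-21/4).
R1 ← R1 − 1/2·R3.
R2 ← R2 − 5/12·R3.
R4 reduces to 0 = 0, so the extra equation is consistent.
Reading off the reduced rows gives m = -3, n = -1, p = -4.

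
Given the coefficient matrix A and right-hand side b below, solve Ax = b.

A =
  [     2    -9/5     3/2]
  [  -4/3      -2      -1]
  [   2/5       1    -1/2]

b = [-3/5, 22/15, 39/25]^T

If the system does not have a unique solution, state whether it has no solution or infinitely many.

x_1 = 7/5, x_2 = -1/3, x_3 = -8/3

Row-reduce the augmented matrix:
R1 ← R1 / (2).
R2 ← R2 + 4/3·R1.
R3 ← R3 − 2/5·R1.
R2 ← R2 / (-16/5).
R1 ← R1 + 9/10·R2.
R3 ← R3 − 34/25·R2.
R3 ← R3 / (-4/5).
R1 ← R1 − 3/4·R3.
Reading off the reduced rows gives x_1 = 7/5, x_2 = -1/3, x_3 = -8/3.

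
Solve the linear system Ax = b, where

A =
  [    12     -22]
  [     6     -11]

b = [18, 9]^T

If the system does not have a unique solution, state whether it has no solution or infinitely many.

Row-reduce:
R1 ← R1 / (12).
R2 ← R2 − 6·R1.
Rank is 1 with 2 unknowns, leaving x_2 free.

infinitely many solutions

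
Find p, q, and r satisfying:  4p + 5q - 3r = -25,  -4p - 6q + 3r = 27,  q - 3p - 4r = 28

p = -6, q = -2, r = -3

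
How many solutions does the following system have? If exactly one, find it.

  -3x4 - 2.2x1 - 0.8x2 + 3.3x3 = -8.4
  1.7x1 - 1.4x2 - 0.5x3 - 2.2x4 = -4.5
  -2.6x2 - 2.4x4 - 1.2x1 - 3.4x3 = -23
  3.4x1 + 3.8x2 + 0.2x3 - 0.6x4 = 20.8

x1 = 3, x2 = 3, x3 = 2, x4 = 2

Row-reduce the augmented matrix:
R1 ← R1 / (-11/5).
R2 ← R2 − 17/10·R1.
R3 ← R3 + 6/5·R1.
R4 ← R4 − 17/5·R1.
R2 ← R2 / (-111/55).
R1 ← R1 − 4/11·R2.
R3 ← R3 + 119/55·R2.
R4 ← R4 − 141/55·R2.
R3 ← R3 / (-16423/2220).
R1 ← R1 + 251/222·R3.
R2 ← R2 + 451/444·R3.
R4 ← R4 − 5849/740·R3.
R4 ← R4 / (-543293/82115).
R1 ← R1 + 1216/16423·R4.
R2 ← R2 − 2506/1493·R4.
R3 ← R3 + 9058/16423·R4.
Reading off the reduced rows gives x1 = 3, x2 = 3, x3 = 2, x4 = 2.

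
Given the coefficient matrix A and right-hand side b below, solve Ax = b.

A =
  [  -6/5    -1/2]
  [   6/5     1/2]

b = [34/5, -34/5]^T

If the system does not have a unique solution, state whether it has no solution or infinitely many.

infinitely many solutions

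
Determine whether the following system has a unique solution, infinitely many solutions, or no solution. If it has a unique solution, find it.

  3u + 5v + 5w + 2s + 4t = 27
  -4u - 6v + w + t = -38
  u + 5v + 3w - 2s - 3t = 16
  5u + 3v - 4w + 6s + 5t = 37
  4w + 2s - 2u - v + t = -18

Row-reduce the augmented matrix:
R1 ← R1 / (3).
R2 ← R2 + 4·R1.
R3 ← R3 − 1·R1.
R4 ← R4 − 5·R1.
R5 ← R5 + 2·R1.
R2 ← R2 / (2/3).
R1 ← R1 − 5/3·R2.
R3 ← R3 − 10/3·R2.
R4 ← R4 + 16/3·R2.
R5 ← R5 − 7/3·R2.
R3 ← R3 / (-37).
R1 ← R1 + 35/2·R3.
R2 ← R2 − 23/2·R3.
R4 ← R4 − 49·R3.
R5 ← R5 + 39/2·R3.
R4 ← R4 / (104/37).
R1 ← R1 − 58/37·R4.
R2 ← R2 + 36/37·R4.
R3 ← R3 − 16/37·R4.
R5 ← R5 − 90/37·R4.
R5 ← R5 / (-35/52).
R1 ← R1 − 93/52·R5.
R2 ← R2 + 16/13·R5.
R3 ← R3 − 10/13·R5.
R4 ← R4 − 49/104·R5.
Reading off the reduced rows gives u = 5, v = 3, w = -1, s = -1, t = 1.

u = 5, v = 3, w = -1, s = -1, t = 1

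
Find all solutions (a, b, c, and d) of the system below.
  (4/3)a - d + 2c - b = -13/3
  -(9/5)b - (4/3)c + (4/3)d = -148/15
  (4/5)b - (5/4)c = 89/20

Row-reduce:
R1 ← R1 / (4/3).
R2 ← R2 / (-9/5).
R1 ← R1 + 3/4·R2.
R3 ← R3 − 4/5·R2.
R3 ← R3 / (-199/108).
R1 ← R1 − 37/18·R3.
R2 ← R2 − 20/27·R3.
Rank is 3 with 4 unknowns, leaving d free.

infinitely many solutions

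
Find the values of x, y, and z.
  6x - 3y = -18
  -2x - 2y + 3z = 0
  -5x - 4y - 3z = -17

x = -1, y = 4, z = 2

Row-reduce the augmented matrix:
R1 ← R1 / (6).
R2 ← R2 + 2·R1.
R3 ← R3 + 5·R1.
R2 ← R2 / (-3).
R1 ← R1 + 1/2·R2.
R3 ← R3 + 13/2·R2.
R3 ← R3 / (-19/2).
R1 ← R1 + 1/2·R3.
R2 ← R2 + 1·R3.
Reading off the reduced rows gives x = -1, y = 4, z = 2.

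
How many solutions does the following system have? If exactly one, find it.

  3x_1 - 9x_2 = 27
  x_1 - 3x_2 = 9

infinitely many solutions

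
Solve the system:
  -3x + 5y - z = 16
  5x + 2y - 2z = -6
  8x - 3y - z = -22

Row-reduce:
R1 ← R1 / (-3).
R2 ← R2 − 5·R1.
R3 ← R3 − 8·R1.
R2 ← R2 / (31/3).
R1 ← R1 + 5/3·R2.
R3 ← R3 − 31/3·R2.
Rank is 2 with 3 unknowns, leaving z free.

infinitely many solutions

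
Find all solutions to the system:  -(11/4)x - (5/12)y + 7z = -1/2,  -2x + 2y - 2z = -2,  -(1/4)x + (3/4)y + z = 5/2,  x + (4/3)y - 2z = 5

no solution

Row-reduce:
R1 ← R1 / (-11/4).
R2 ← R2 + 2·R1.
R3 ← R3 + 1/4·R1.
R4 ← R4 − 1·R1.
R2 ← R2 / (76/33).
R1 ← R1 − 5/33·R2.
R3 ← R3 − 26/33·R2.
R4 ← R4 − 13/11·R2.
R3 ← R3 / (53/19).
R1 ← R1 + 79/38·R3.
R2 ← R2 + 117/38·R3.
R4 ← R4 − 159/38·R3.
Row 4 reduces to 0 = 1, a contradiction. The system is inconsistent.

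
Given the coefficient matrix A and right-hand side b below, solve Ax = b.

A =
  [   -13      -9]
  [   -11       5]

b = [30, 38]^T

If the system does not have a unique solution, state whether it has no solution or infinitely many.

Row-reduce the augmented matrix:
R1 ← R1 / (-13).
R2 ← R2 + 11·R1.
R2 ← R2 / (164/13).
R1 ← R1 − 9/13·R2.
Reading off the reduced rows gives x_1 = -3, x_2 = 1.

x_1 = -3, x_2 = 1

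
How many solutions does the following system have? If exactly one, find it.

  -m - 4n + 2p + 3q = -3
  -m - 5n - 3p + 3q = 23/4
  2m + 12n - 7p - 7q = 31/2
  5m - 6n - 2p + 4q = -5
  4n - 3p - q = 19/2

Row-reduce the augmented matrix:
R1 ← R1 / (-1).
R2 ← R2 + 1·R1.
R3 ← R3 − 2·R1.
R4 ← R4 − 5·R1.
R2 ← R2 / (-1).
R1 ← R1 − 4·R2.
R3 ← R3 − 4·R2.
R4 ← R4 + 26·R2.
R5 ← R5 − 4·R2.
R3 ← R3 / (-23).
R1 ← R1 + 22·R3.
R2 ← R2 − 5·R3.
R4 ← R4 − 138·R3.
R5 ← R5 + 23·R3.
R4 ← R4 / (13).
R1 ← R1 + 47/23·R4.
R2 ← R2 + 5/23·R4.
R3 ← R3 − 1/23·R4.
R5 reduces to 0 = 0, so the extra equation is consistent.
Reading off the reduced rows gives m = -3/2, n = 5/4, p = -2, q = 3/2.

m = -3/2, n = 5/4, p = -2, q = 3/2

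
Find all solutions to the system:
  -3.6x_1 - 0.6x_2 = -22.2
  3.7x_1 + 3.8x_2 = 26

x_1 = 6, x_2 = 1

Row-reduce the augmented matrix:
R1 ← R1 / (-18/5).
R2 ← R2 − 37/10·R1.
R2 ← R2 / (191/60).
R1 ← R1 − 1/6·R2.
Reading off the reduced rows gives x_1 = 6, x_2 = 1.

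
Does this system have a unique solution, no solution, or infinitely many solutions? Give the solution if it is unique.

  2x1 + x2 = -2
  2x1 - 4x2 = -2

x1 = -1, x2 = 0

From equation 1: x2 = -2 − 2·x1.
Substitute into equation 2 and solve: x1 = -1.
Then x2 = 0.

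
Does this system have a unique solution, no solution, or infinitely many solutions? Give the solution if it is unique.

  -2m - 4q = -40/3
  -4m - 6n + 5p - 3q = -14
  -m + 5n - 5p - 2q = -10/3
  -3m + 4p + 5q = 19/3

m = 2/3, n = -1, p = -5/3, q = 3

Row-reduce the augmented matrix:
R1 ← R1 / (-2).
R2 ← R2 + 4·R1.
R3 ← R3 + 1·R1.
R4 ← R4 + 3·R1.
R2 ← R2 / (-6).
R3 ← R3 − 5·R2.
R3 ← R3 / (-5/6).
R2 ← R2 + 5/6·R3.
R4 ← R4 − 4·R3.
R4 ← R4 / (31).
R1 ← R1 − 2·R4.
R2 ← R2 + 5·R4.
R3 ← R3 + 5·R4.
Reading off the reduced rows gives m = 2/3, n = -1, p = -5/3, q = 3.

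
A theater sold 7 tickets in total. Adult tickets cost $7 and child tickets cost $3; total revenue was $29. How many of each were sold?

Let a = adult tickets, c = child tickets.
  a + c = 7
  7a + 3c = 29
From equation 1: a = 7 − c.
Substitute into equation 2 and solve: c = 5.
Then a = 2.

adult tickets: 2, child tickets: 5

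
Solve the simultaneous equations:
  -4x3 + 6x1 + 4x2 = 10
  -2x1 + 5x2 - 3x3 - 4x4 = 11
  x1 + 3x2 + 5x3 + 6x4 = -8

Row-reduce:
R1 ← R1 / (6).
R2 ← R2 + 2·R1.
R3 ← R3 − 1·R1.
R2 ← R2 / (19/3).
R1 ← R1 − 2/3·R2.
R3 ← R3 − 7/3·R2.
R3 ← R3 / (138/19).
R1 ← R1 + 4/19·R3.
R2 ← R2 + 13/19·R3.
Rank is 3 with 4 unknowns, leaving x4 free.

infinitely many solutions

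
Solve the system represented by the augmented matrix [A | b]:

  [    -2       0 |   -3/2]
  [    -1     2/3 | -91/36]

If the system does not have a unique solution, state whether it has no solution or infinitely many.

x_1 = 3/4, x_2 = -8/3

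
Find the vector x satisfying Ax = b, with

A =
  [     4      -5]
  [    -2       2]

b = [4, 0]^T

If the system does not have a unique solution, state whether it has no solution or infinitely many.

Row-reduce the augmented matrix:
R1 ← R1 / (4).
R2 ← R2 + 2·R1.
R2 ← R2 / (-1/2).
R1 ← R1 + 5/4·R2.
Reading off the reduced rows gives x_1 = -4, x_2 = -4.

x_1 = -4, x_2 = -4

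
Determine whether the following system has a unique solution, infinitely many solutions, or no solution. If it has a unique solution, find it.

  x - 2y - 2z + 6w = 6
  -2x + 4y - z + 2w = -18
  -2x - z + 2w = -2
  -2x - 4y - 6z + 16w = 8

infinitely many solutions

Row-reduce:
R2 ← R2 + 2·R1.
R3 ← R3 + 2·R1.
R4 ← R4 + 2·R1.
Swap R2 and R3.
R2 ← R2 / (-4).
R1 ← R1 + 2·R2.
R4 ← R4 + 8·R2.
R3 ← R3 / (-5).
R1 ← R1 − 1/2·R3.
R2 ← R2 − 5/4·R3.
Rank is 3 with 4 unknowns, leaving w free.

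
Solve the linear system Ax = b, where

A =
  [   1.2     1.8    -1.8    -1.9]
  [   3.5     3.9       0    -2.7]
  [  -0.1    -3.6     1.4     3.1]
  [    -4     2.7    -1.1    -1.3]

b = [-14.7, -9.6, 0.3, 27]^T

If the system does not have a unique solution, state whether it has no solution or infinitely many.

x_1 = -6, x_2 = 5, x_3 = 6, x_4 = 3

Row-reduce the augmented matrix:
R1 ← R1 / (6/5).
R2 ← R2 − 7/2·R1.
R3 ← R3 + 1/10·R1.
R4 ← R4 + 4·R1.
R2 ← R2 / (-27/20).
R1 ← R1 − 3/2·R2.
R3 ← R3 + 69/20·R2.
R4 ← R4 − 87/10·R2.
R3 ← R3 / (-73/6).
R1 ← R1 − 13/3·R3.
R2 ← R2 + 35/9·R3.
R4 ← R4 − 401/15·R3.
R4 ← R4 / (77963/65700).
R1 ← R1 − 116/3285·R4.
R2 ← R2 + 1427/1971·R4.
R3 ← R3 − 2333/6570·R4.
Reading off the reduced rows gives x_1 = -6, x_2 = 5, x_3 = 6, x_4 = 3.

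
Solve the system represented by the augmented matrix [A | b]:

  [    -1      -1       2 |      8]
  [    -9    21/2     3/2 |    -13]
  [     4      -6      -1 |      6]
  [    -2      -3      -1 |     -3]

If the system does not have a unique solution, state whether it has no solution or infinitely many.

no solution

Row-reduce:
R1 ← R1 / (-1).
R2 ← R2 + 9·R1.
R3 ← R3 − 4·R1.
R4 ← R4 + 2·R1.
R2 ← R2 / (39/2).
R1 ← R1 − 1·R2.
R3 ← R3 + 10·R2.
R4 ← R4 + 1·R2.
R3 ← R3 / (-19/13).
R1 ← R1 + 15/13·R3.
R2 ← R2 + 11/13·R3.
R4 ← R4 + 76/13·R3.
Row 4 reduces to 0 = -1, a contradiction. The system is inconsistent.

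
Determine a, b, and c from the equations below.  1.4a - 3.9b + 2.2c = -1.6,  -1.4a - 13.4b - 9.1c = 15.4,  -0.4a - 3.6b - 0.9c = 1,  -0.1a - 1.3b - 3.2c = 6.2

a = 2, b = 0, c = -2

Row-reduce the augmented matrix:
R1 ← R1 / (7/5).
R2 ← R2 + 7/5·R1.
R3 ← R3 + 2/5·R1.
R4 ← R4 + 1/10·R1.
R2 ← R2 / (-173/10).
R1 ← R1 + 39/14·R2.
R3 ← R3 + 33/7·R2.
R4 ← R4 + 221/140·R2.
R3 ← R3 / (19483/12110).
R1 ← R1 − 6497/2422·R3.
R2 ← R2 − 69/173·R3.
R4 ← R4 + 58449/24220·R3.
R4 reduces to 0 = 0, so the extra equation is consistent.
Reading off the reduced rows gives a = 2, b = 0, c = -2.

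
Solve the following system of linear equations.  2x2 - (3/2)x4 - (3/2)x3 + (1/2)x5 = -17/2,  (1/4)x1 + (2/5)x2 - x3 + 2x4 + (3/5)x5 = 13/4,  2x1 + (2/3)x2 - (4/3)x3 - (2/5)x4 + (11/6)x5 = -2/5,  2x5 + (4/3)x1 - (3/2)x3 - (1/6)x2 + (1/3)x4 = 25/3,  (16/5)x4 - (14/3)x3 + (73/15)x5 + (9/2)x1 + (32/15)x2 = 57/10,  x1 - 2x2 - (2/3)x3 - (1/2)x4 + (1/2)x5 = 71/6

Row-reduce the augmented matrix:
Swap R1 and R2.
R1 ← R1 / (1/4).
R3 ← R3 − 2·R1.
R4 ← R4 − 4/3·R1.
R5 ← R5 − 9/2·R1.
R6 ← R6 − 1·R1.
R2 ← R2 / (2).
R1 ← R1 − 8/5·R2.
R3 ← R3 + 38/15·R2.
R4 ← R4 + 23/10·R2.
R5 ← R5 + 76/15·R2.
R6 ← R6 + 18/5·R2.
R3 ← R3 / (143/30).
R1 ← R1 + 14/5·R3.
R2 ← R2 + 3/4·R3.
R4 ← R4 − 253/120·R3.
R5 ← R5 − 143/15·R3.
R6 ← R6 − 19/30·R3.
R4 ← R4 / (-773/195).
R1 ← R1 + 1108/715·R4.
R2 ← R2 + 519/143·R4.
R3 ← R3 + 549/143·R4.
R6 ← R6 + 12539/1430·R4.
Swap R5 and R6.
R5 ← R5 / (-59009/37104).
R1 ← R1 − 727/1546·R5.
R2 ← R2 + 3029/6184·R5.
R3 ← R3 + 5465/6184·R5.
R4 ← R4 + 635/6184·R5.
R6 reduces to 0 = 0, so the extra equation is consistent.
Reading off the reduced rows gives x1 = -3, x2 = -6, x3 = -2, x4 = 1, x5 = 4.

x1 = -3, x2 = -6, x3 = -2, x4 = 1, x5 = 4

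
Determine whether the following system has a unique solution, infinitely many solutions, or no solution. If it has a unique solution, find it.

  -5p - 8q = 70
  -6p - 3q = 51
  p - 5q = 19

Row-reduce the augmented matrix:
R1 ← R1 / (-5).
R2 ← R2 + 6·R1.
R3 ← R3 − 1·R1.
R2 ← R2 / (33/5).
R1 ← R1 − 8/5·R2.
R3 ← R3 + 33/5·R2.
R3 reduces to 0 = 0, so the extra equation is consistent.
Reading off the reduced rows gives p = -6, q = -5.

p = -6, q = -5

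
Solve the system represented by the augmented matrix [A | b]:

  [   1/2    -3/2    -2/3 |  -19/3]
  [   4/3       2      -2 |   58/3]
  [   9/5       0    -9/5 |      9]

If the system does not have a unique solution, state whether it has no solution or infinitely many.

Row-reduce the augmented matrix:
R1 ← R1 / (1/2).
R2 ← R2 − 4/3·R1.
R3 ← R3 − 9/5·R1.
R2 ← R2 / (6).
R1 ← R1 + 3·R2.
R3 ← R3 − 27/5·R2.
R3 ← R3 / (4/5).
R1 ← R1 + 13/9·R3.
R2 ← R2 + 1/27·R3.
Reading off the reduced rows gives x_1 = 4, x_2 = 6, x_3 = -1.

x_1 = 4, x_2 = 6, x_3 = -1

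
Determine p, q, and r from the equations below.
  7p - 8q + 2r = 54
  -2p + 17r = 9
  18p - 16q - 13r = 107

p = 4, q = -3, r = 1

Row-reduce the augmented matrix:
R1 ← R1 / (7).
R2 ← R2 + 2·R1.
R3 ← R3 − 18·R1.
R2 ← R2 / (-16/7).
R1 ← R1 + 8/7·R2.
R3 ← R3 − 32/7·R2.
R3 ← R3 / (17).
R1 ← R1 + 17/2·R3.
R2 ← R2 + 123/16·R3.
Reading off the reduced rows gives p = 4, q = -3, r = 1.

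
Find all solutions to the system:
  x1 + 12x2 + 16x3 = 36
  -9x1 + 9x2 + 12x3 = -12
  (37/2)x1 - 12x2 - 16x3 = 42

Row-reduce:
R2 ← R2 + 9·R1.
R3 ← R3 − 37/2·R1.
R2 ← R2 / (117).
R1 ← R1 − 12·R2.
R3 ← R3 + 234·R2.
Rank is 2 with 3 unknowns, leaving x3 free.

infinitely many solutions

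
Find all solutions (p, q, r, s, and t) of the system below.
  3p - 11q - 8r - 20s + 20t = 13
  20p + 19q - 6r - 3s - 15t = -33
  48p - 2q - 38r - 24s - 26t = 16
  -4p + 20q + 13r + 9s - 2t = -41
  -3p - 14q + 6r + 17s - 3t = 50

Row-reduce:
R1 ← R1 / (3).
R2 ← R2 − 20·R1.
R3 ← R3 − 48·R1.
R4 ← R4 + 4·R1.
R5 ← R5 + 3·R1.
R2 ← R2 / (277/3).
R1 ← R1 + 11/3·R2.
R3 ← R3 − 174·R2.
R4 ← R4 − 16/3·R2.
R5 ← R5 + 25·R2.
R3 ← R3 / (222/277).
R1 ← R1 + 218/277·R3.
R2 ← R2 − 142/277·R3.
R4 ← R4 + 111/277·R3.
R5 ← R5 − 2996/277·R3.
Swap R4 and R5.
R4 ← R4 / (-71900/111).
R1 ← R1 − 5327/111·R4.
R2 ← R2 + 3421/111·R4.
R3 ← R3 − 6979/111·R4.
Rank is 4 with 5 unknowns, leaving t free.

infinitely many solutions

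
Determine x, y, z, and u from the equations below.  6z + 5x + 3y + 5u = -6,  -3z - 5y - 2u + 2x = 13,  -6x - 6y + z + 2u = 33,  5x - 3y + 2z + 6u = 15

x = -1, y = -4, z = 1, u = 1

Row-reduce the augmented matrix:
R1 ← R1 / (5).
R2 ← R2 − 2·R1.
R3 ← R3 + 6·R1.
R4 ← R4 − 5·R1.
R2 ← R2 / (-31/5).
R1 ← R1 − 3/5·R2.
R3 ← R3 + 12/5·R2.
R4 ← R4 + 6·R2.
R3 ← R3 / (319/31).
R1 ← R1 − 21/31·R3.
R2 ← R2 − 27/31·R3.
R4 ← R4 − 38/31·R3.
R4 ← R4 / (1191/319).
R1 ← R1 + 5/319·R4.
R2 ← R2 + 52/319·R4.
R3 ← R3 − 296/319·R4.
Reading off the reduced rows gives x = -1, y = -4, z = 1, u = 1.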